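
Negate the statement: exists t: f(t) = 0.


¬(forall x: φ) = exists x: ¬φ, and ¬(exists x: φ) = forall x: ¬φ.
Apply to the existential statement.

forall t: ~(f(t) = 0)


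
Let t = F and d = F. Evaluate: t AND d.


Conjunction is true only when both operands are true.
Substitute: t=F, d=F.
F AND F evaluates to F.

F


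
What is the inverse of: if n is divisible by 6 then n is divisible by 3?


The inverse of (P → Q) is (¬P → ¬Q). It is equivalent to the converse, not to the original.
Here P = 'n is divisible by 6' and Q = 'n is divisible by 3'.

If not (n is divisible by 6), then not (n is divisible by 3).


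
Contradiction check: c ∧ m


Truth table over {c, m}:
c | m | φ
---------
F | F | F
T | F | F
F | T | F
T | T | T
Satisfying assignment at row 4: c=T, m=T gives T.

No, it is not a contradiction.


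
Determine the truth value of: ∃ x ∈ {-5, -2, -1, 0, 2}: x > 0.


Evaluate the predicate on each element: -5:F, -2:F, -1:F, 0:F, 2:T.
Witness x = 2 satisfies the predicate.

T


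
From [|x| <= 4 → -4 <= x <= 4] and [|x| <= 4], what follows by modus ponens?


Modus ponens: from (P → Q) and P, infer Q.
P = '|x| <= 4' is asserted, and P → Q holds, so Q follows.

-4 <= x <= 4.


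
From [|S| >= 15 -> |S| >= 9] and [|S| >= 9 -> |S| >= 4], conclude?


Hypothetical syllogism: from (P → Q) and (Q → R), infer (P → R).
Chain the two implications through the shared middle term '|S| >= 9'.

|S| >= 15 -> |S| >= 4


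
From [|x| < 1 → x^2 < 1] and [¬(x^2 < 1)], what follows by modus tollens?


Modus tollens: from (P → Q) and ¬Q, infer ¬P.
Q = 'x^2 < 1' is denied; since P → Q, P must also fail.

Not (|x| < 1).


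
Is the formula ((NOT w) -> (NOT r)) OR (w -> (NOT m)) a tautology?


Build the truth table over {m, r, w}:
m | r | w | φ
-------------
F | F | F | T
T | F | F | T
F | T | F | T
T | T | F | T
F | F | T | T
T | F | T | T
F | T | T | T
T | T | T | T
Every row evaluates to true.

Yes, it is a tautology.


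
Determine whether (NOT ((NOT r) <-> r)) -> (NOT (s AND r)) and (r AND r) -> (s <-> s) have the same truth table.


Compare truth tables:
r | s | φ | ψ
-------------
F | F | T | T
T | F | T | T
F | T | T | T
T | T | F | T
They differ at row 4 (r=T, s=T): φ=F but ψ=T.

No, they are not logically equivalent.


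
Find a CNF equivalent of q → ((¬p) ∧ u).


Step 1: Rewrite q → ((¬p) ∧ u) as ¬q ∨ ((¬p) ∧ u).
Step 2: Distribute ∨ over ∧.

((¬q) ∨ (¬p)) ∧ ((¬q) ∨ u)


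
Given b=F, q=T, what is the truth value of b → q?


Implication is false only when antecedent is true and consequent is false.
Substitute: b=F, q=T.
F → T evaluates to T.

T


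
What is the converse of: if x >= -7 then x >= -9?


The converse of (P → Q) is (Q → P). It is not in general equivalent to the original.
Here P = 'x >= -7' and Q = 'x >= -9'.

If x >= -9, then x >= -7.


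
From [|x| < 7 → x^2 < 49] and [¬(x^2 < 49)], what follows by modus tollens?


Modus tollens: from (P → Q) and ¬Q, infer ¬P.
Q = 'x^2 < 49' is denied; since P → Q, P must also fail.

Not (|x| < 7).


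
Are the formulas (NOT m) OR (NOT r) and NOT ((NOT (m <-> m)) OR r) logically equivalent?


Compare truth tables:
m | r | φ | ψ
-------------
F | F | T | T
T | F | T | T
F | T | T | F
T | T | F | F
They differ at row 3 (m=F, r=T): φ=T but ψ=F.

No, they are not logically equivalent.


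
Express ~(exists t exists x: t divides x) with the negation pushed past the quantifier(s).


Negation flips each quantifier (∀↔∃) and negates the inner predicate.
¬(exists t exists x: φ) = forall t forall x: ¬φ.

forall t forall x: ~(t divides x)


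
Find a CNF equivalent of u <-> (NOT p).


Step 1: Rewrite u ↔ (¬p) as (u → (¬p)) ∧ ((¬p) → u).
Step 2: Rewrite each implication as a disjunction.
Step 3: Eliminate any double negations (¬¬X = X).

((NOT u) OR (NOT p)) AND (p OR u)


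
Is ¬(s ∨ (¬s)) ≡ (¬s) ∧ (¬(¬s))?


Compare truth tables:
s | φ | ψ
---------
F | F | F
T | F | F
The columns φ and ψ agree on every row.

Yes, they are logically equivalent.


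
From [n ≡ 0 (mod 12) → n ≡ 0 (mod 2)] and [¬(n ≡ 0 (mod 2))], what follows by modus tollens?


Modus tollens: from (P → Q) and ¬Q, infer ¬P.
Q = 'n ≡ 0 (mod 2)' is denied; since P → Q, P must also fail.

Not (n ≡ 0 (mod 12)).


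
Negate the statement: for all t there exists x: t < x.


Negation flips each quantifier (∀↔∃) and negates the inner predicate.
¬(for all t there exists x: φ) = there exists t for all x: ¬φ.

there exists t for all x: NOT(t < x)


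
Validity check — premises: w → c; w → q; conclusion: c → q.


This is (no valid rule). There exist truth assignments where the premises are all true but the conclusion is false.

Invalid.


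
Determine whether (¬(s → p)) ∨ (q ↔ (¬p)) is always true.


Build the truth table over {p, q, s}:
p | q | s | φ
-------------
F | F | F | F
T | F | F | T
F | T | F | T
T | T | F | F
F | F | T | T
T | F | T | T
F | T | T | T
T | T | T | F
Counterexample at row 1: with p=F, q=F, s=F, the formula is F.

No, it is not a tautology.


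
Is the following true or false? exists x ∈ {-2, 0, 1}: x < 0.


Evaluate the predicate on each element: -2:True, 0:False, 1:False.
Witness x = -2 satisfies the predicate.

True


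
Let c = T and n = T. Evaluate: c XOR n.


Exclusive or is true when exactly one operand is true.
Substitute: c=T, n=T.
T XOR T evaluates to F.

F


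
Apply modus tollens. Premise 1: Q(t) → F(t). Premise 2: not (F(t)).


Modus tollens: from (P → Q) and ¬Q, infer ¬P.
Q = 'F(t)' is denied; since P → Q, P must also fail.

Not (Q(t)).


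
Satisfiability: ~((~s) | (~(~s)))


Check all 2 assignments over {s}:
s | φ
-----
False | False
True | False
No assignment makes the formula true.

Unsatisfiable.


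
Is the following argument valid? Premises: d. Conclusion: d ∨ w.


This matches the form of disjunction introduction: the conclusion follows in every model of the premises.

Valid.


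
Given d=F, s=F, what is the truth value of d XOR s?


Exclusive or is true when exactly one operand is true.
Substitute: d=F, s=F.
F XOR F evaluates to F.

F


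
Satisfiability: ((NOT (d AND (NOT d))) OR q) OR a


Search for a satisfying assignment over {a, d, q}.
Try a=F, d=F, q=F: the formula evaluates to T.
A satisfying assignment exists.

Satisfiable.


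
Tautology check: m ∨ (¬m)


Build the truth table over {m}:
m | φ
-----
F | T
T | T
Every row evaluates to true.

Yes, it is a tautology.


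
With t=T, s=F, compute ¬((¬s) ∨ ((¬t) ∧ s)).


Substitute t=T, s=F:
¬s = T
¬t = F
(¬t) ∧ s = F ∧ F = F
(¬s) ∨ ((¬t) ∧ s) = T ∨ F = T
¬((¬s) ∨ ((¬t) ∧ s)) = F

F


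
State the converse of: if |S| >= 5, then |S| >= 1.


The converse of (P → Q) is (Q → P). It is not in general equivalent to the original.
Here P = '|S| >= 5' and Q = '|S| >= 1'.

If |S| >= 1, then |S| >= 5.


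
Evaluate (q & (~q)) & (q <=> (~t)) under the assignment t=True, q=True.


Substitute t=True, q=True:
~q = False
q & (~q) = True & False = False
~t = False
q <=> (~t) = True <=> False = False
(q & (~q)) & (q <=> (~t)) = False & False = False

False


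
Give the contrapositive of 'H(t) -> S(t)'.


The contrapositive of (P → Q) is (¬Q → ¬P); it is logically equivalent to the original.
Here P = 'H(t)' and Q = 'S(t)'.

If not (S(t)), then not (H(t)).


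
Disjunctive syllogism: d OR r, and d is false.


Disjunctive syllogism: from (P ∨ Q) and ¬P, infer Q.
One disjunct, 'd', is ruled out; the other must hold.

r


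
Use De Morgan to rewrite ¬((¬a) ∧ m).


De Morgan: the negation of a conjunction is the disjunction of the negations.
Distribute ¬ across ∧, flipping it to ∨, and negate each literal.

a ∨ (¬m)


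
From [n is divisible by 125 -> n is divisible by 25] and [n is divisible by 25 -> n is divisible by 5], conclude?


Hypothetical syllogism: from (P → Q) and (Q → R), infer (P → R).
Chain the two implications through the shared middle term 'n is divisible by 25'.

n is divisible by 125 -> n is divisible by 5


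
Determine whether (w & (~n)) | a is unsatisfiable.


Truth table over {a, n, w}:
a | n | w | φ
-------------
False | False | False | False
True | False | False | True
False | True | False | False
True | True | False | True
False | False | True | True
True | False | True | True
False | True | True | False
True | True | True | True
Satisfying assignment at row 2: a=True, n=False, w=False gives True.

No, it is not a contradiction.


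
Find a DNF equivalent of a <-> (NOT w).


Step 1: a ↔ (¬w) is true exactly when both agree: (a ∧ (¬w)) ∨ (¬a ∧ ¬(¬w)).
Step 2: Eliminate any double negations (¬¬X = X).

(a AND (NOT w)) OR ((NOT a) AND w)


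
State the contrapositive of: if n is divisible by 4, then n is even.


The contrapositive of (P → Q) is (¬Q → ¬P); it is logically equivalent to the original.
Here P = 'n is divisible by 4' and Q = 'n is even'.

If not (n is even), then not (n is divisible by 4).


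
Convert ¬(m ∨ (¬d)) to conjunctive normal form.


Step 1: Apply De Morgan: ¬(m ∨ (¬d)) = ¬m ∧ ¬(¬d).
Step 2: Eliminate any double negations (¬¬X = X).

(¬m) ∧ d


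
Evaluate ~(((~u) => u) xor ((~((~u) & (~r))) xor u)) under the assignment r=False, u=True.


Substitute r=False, u=True:
~u = False
(~u) => u = False => True = True
~u = False
~r = True
(~u) & (~r) = False & True = False
~((~u) & (~r)) = True
(~((~u) & (~r))) xor u = True xor True = False
((~u) => u) xor ((~((~u) & (~r))) xor u) = True xor False = True
~(((~u) => u) xor ((~((~u) & (~r))) xor u)) = False

False


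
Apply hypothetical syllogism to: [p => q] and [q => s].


Hypothetical syllogism: from (P → Q) and (Q → R), infer (P → R).
Chain the two implications through the shared middle term 'q'.

p => s


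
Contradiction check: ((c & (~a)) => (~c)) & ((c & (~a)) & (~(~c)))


Truth table over {a, c}:
a | c | φ
---------
False | False | False
True | False | False
False | True | False
True | True | False
Every row is false.

Yes, it is a contradiction.


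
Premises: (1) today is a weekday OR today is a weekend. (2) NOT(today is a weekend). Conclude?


Disjunctive syllogism: from (P ∨ Q) and ¬P, infer Q.
One disjunct, 'today is a weekend', is ruled out; the other must hold.

today is a weekday


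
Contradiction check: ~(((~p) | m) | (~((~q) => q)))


Truth table over {m, p, q}:
m | p | q | φ
-------------
False | False | False | False
True | False | False | False
False | True | False | False
True | True | False | False
False | False | True | False
True | False | True | False
False | True | True | True
True | True | True | False
Satisfying assignment at row 7: m=False, p=True, q=True gives True.

No, it is not a contradiction.


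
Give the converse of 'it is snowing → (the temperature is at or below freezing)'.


The converse of (P → Q) is (Q → P). It is not in general equivalent to the original.
Here P = 'it is snowing' and Q = '(the temperature is at or below freezing)'.

If (the temperature is at or below freezing), then it is snowing.


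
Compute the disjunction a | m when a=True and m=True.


Disjunction is false only when both operands are false.
Substitute: a=True, m=True.
True | True evaluates to True.

True


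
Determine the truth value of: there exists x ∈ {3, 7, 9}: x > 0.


Evaluate the predicate on each element: 3:T, 7:T, 9:T.
Witness x = 3 satisfies the predicate.

T


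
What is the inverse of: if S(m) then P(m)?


The inverse of (P → Q) is (¬P → ¬Q). It is equivalent to the converse, not to the original.
Here P = 'S(m)' and Q = 'P(m)'.

If not (S(m)), then not (P(m)).


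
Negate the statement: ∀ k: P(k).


¬(∀ x: φ) = ∃ x: ¬φ, and ¬(∃ x: φ) = ∀ x: ¬φ.
Apply to the universal statement.

∃ k: ¬(P(k))


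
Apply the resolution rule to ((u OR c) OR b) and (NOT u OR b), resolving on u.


The clauses contain complementary literals u and NOTu.
Resolution eliminates this pair and disjoins the remaining literals (merging duplicates).

(c OR b)


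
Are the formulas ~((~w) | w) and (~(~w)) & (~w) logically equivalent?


Compare truth tables:
w | φ | ψ
---------
False | False | False
True | False | False
The columns φ and ψ agree on every row.

Yes, they are logically equivalent.


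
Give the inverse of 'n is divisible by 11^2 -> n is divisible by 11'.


The inverse of (P → Q) is (¬P → ¬Q). It is equivalent to the converse, not to the original.
Here P = 'n is divisible by 11^2' and Q = 'n is divisible by 11'.

If not (n is divisible by 11^2), then not (n is divisible by 11).


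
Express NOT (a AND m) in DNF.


Step 1: Apply De Morgan: ¬(a ∧ m) = ¬a ∨ ¬m.

(NOT a) OR (NOT m)


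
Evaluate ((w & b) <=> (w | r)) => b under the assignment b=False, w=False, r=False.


Substitute b=False, w=False, r=False:
w & b = False & False = False
w | r = False | False = False
(w & b) <=> (w | r) = False <=> False = True
((w & b) <=> (w | r)) => b = True => False = False

False


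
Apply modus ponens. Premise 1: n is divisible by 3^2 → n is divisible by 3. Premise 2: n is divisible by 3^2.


Modus ponens: from (P → Q) and P, infer Q.
P = 'n is divisible by 3^2' is asserted, and P → Q holds, so Q follows.

n is divisible by 3.


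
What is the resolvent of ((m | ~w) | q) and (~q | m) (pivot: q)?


The clauses contain complementary literals q and ~q.
Resolution eliminates this pair and disjoins the remaining literals (merging duplicates).

(m | ~w)


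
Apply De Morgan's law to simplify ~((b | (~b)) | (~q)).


De Morgan: the negation of a disjunction is the conjunction of the negations.
Distribute ~ across |, flipping it to &, and negate each literal.

((~b) & b) & q


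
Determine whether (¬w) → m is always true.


Build the truth table over {m, w}:
m | w | φ
---------
F | F | F
T | F | T
F | T | T
T | T | T
Counterexample at row 1: with m=F, w=F, the formula is F.

No, it is not a tautology.


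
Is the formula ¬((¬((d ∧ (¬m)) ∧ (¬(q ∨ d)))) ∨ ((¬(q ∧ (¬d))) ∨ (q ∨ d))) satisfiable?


Check all 8 assignments over {d, m, q}:
d | m | q | φ
-------------
F | F | F | F
T | F | F | F
F | T | F | F
T | T | F | F
F | F | T | F
T | F | T | F
F | T | T | F
T | T | T | F
No assignment makes the formula true.

Unsatisfiable.


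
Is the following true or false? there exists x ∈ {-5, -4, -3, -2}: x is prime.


Evaluate the predicate on each element: -5:F, -4:F, -3:F, -2:F.
No element satisfies the predicate.

F


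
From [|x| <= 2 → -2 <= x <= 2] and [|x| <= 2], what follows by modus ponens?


Modus ponens: from (P → Q) and P, infer Q.
P = '|x| <= 2' is asserted, and P → Q holds, so Q follows.

-2 <= x <= 2.


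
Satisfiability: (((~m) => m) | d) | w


Search for a satisfying assignment over {d, m, w}.
Try d=True, m=False, w=False: the formula evaluates to True.
A satisfying assignment exists.

Satisfiable.


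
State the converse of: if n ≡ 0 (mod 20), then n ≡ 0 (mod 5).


The converse of (P → Q) is (Q → P). It is not in general equivalent to the original.
Here P = 'n ≡ 0 (mod 20)' and Q = 'n ≡ 0 (mod 5)'.

If n ≡ 0 (mod 5), then n ≡ 0 (mod 20).


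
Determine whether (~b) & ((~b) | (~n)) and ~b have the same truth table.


Compare truth tables:
b | n | φ | ψ
-------------
False | False | True | True
True | False | False | False
False | True | True | True
True | True | False | False
The columns φ and ψ agree on every row.

Yes, they are logically equivalent.


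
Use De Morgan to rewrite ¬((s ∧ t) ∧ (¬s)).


De Morgan: the negation of a conjunction is the disjunction of the negations.
Distribute ¬ across ∧, flipping it to ∨, and negate each literal.

((¬s) ∨ (¬t)) ∨ s


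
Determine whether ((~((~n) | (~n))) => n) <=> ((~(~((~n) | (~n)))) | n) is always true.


Build the truth table over {n}:
n | φ
-----
False | True
True | True
Every row evaluates to true.

Yes, it is a tautology.


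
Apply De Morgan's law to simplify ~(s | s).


De Morgan: the negation of a disjunction is the conjunction of the negations.
Distribute ~ across |, flipping it to &, and negate each literal.

(~s) & (~s)


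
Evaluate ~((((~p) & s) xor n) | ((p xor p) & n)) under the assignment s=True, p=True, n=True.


Substitute s=True, p=True, n=True:
~p = False
(~p) & s = False & True = False
((~p) & s) xor n = False xor True = True
p xor p = True xor True = False
(p xor p) & n = False & True = False
(((~p) & s) xor n) | ((p xor p) & n) = True | False = True
~((((~p) & s) xor n) | ((p xor p) & n)) = False

False


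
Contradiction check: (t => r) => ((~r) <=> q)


Truth table over {q, r, t}:
q | r | t | φ
-------------
False | False | False | False
True | False | False | True
False | True | False | True
True | True | False | False
False | False | True | True
True | False | True | True
False | True | True | True
True | True | True | False
Satisfying assignment at row 2: q=True, r=False, t=False gives True.

No, it is not a contradiction.


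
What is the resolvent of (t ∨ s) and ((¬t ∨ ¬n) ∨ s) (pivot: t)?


The clauses contain complementary literals t and ¬t.
Resolution eliminates this pair and disjoins the remaining literals (merging duplicates).

(s ∨ ¬n)


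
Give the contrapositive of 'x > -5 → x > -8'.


The contrapositive of (P → Q) is (¬Q → ¬P); it is logically equivalent to the original.
Here P = 'x > -5' and Q = 'x > -8'.

If not (x > -8), then not (x > -5).


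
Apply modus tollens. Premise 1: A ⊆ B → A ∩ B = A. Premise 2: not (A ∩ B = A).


Modus tollens: from (P → Q) and ¬Q, infer ¬P.
Q = 'A ∩ B = A' is denied; since P → Q, P must also fail.

Not (A ⊆ B).


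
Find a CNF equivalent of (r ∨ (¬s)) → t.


Step 1: Rewrite as ¬(r ∨ (¬s)) ∨ t = (¬r ∧ ¬(¬s)) ∨ t.
Step 2: Distribute ∨ over ∧.
Step 3: Eliminate any double negations (¬¬X = X).

((¬r) ∨ t) ∧ (s ∨ t)


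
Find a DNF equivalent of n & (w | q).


Step 1: Distribute ∧ over ∨: n ∧ (w ∨ q) = (n ∧ w) ∨ (n ∧ q).

(n & w) | (n & q)


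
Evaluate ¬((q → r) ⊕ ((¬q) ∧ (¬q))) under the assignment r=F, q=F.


Substitute r=F, q=F:
q → r = F → F = T
¬q = T
¬q = T
(¬q) ∧ (¬q) = T ∧ T = T
(q → r) ⊕ ((¬q) ∧ (¬q)) = T ⊕ T = F
¬((q → r) ⊕ ((¬q) ∧ (¬q))) = T

T


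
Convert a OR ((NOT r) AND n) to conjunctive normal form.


Step 1: Distribute ∨ over ∧: a ∨ ((¬r) ∧ n) = (a ∨ (¬r)) ∧ (a ∨ n).

(a OR (NOT r)) AND (a OR n)


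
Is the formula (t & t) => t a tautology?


Build the truth table over {t}:
t | φ
-----
False | True
True | True
Every row evaluates to true.

Yes, it is a tautology.


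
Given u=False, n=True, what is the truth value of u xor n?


Exclusive or is true when exactly one operand is true.
Substitute: u=False, n=True.
False xor True evaluates to True.

True


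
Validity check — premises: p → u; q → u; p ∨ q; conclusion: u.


This matches the form of proof by cases: the conclusion follows in every model of the premises.

Valid.


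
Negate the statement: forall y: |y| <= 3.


¬(forall x: φ) = exists x: ¬φ, and ¬(exists x: φ) = forall x: ¬φ.
Apply to the universal statement.

exists y: ~(|y| <= 3)


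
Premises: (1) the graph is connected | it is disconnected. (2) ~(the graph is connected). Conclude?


Disjunctive syllogism: from (P ∨ Q) and ¬P, infer Q.
One disjunct, 'the graph is connected', is ruled out; the other must hold.

it is disconnected


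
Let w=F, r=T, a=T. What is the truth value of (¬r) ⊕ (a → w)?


Substitute w=F, r=T, a=T:
¬r = F
a → w = T → F = F
(¬r) ⊕ (a → w) = F ⊕ F = F

F


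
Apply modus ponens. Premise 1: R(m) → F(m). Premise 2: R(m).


Modus ponens: from (P → Q) and P, infer Q.
P = 'R(m)' is asserted, and P → Q holds, so Q follows.

F(m).


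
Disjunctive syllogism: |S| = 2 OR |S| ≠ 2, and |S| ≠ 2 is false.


Disjunctive syllogism: from (P ∨ Q) and ¬P, infer Q.
One disjunct, '|S| ≠ 2', is ruled out; the other must hold.

|S| = 2


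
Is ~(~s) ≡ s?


Compare truth tables:
s | φ | ψ
---------
False | False | False
True | True | True
The columns φ and ψ agree on every row.

Yes, they are logically equivalent.


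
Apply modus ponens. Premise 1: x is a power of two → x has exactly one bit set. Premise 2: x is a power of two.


Modus ponens: from (P → Q) and P, infer Q.
P = 'x is a power of two' is asserted, and P → Q holds, so Q follows.

x has exactly one bit set.


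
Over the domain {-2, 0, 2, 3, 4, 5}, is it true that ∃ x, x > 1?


Evaluate the predicate on each element: -2:F, 0:F, 2:T, 3:T, 4:T, 5:T.
Witness x = 2 satisfies the predicate.

T


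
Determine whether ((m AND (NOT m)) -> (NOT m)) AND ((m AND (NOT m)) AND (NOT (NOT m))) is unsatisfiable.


Truth table over {m}:
m | φ
-----
F | F
T | F
Every row is false.

Yes, it is a contradiction.


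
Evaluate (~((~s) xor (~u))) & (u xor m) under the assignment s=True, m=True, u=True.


Substitute s=True, m=True, u=True:
~s = False
~u = False
(~s) xor (~u) = False xor False = False
~((~s) xor (~u)) = True
u xor m = True xor True = False
(~((~s) xor (~u))) & (u xor m) = True & False = False

False


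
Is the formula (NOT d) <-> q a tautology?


Build the truth table over {d, q}:
d | q | φ
---------
F | F | F
T | F | T
F | T | T
T | T | F
Counterexample at row 1: with d=F, q=F, the formula is F.

No, it is not a tautology.


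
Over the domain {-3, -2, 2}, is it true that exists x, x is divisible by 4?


Evaluate the predicate on each element: -3:False, -2:False, 2:False.
No element satisfies the predicate.

False


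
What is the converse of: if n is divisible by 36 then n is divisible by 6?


The converse of (P → Q) is (Q → P). It is not in general equivalent to the original.
Here P = 'n is divisible by 36' and Q = 'n is divisible by 6'.

If n is divisible by 6, then n is divisible by 36.


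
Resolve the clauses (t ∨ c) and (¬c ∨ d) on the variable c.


The clauses contain complementary literals c and ¬c.
Resolution eliminates this pair and disjoins the remaining literals (merging duplicates).

(t ∨ d)


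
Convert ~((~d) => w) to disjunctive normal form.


Step 1: Rewrite implication then negate: ¬(¬(¬d) ∨ w) = (¬d) ∧ ¬w.

(~d) & (~w)


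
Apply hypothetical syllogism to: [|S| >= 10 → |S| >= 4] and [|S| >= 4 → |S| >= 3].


Hypothetical syllogism: from (P → Q) and (Q → R), infer (P → R).
Chain the two implications through the shared middle term '|S| >= 4'.

|S| >= 10 → |S| >= 3


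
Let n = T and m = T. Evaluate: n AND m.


Conjunction is true only when both operands are true.
Substitute: n=T, m=T.
T AND T evaluates to T.

T


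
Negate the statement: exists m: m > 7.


¬(forall x: φ) = exists x: ¬φ, and ¬(exists x: φ) = forall x: ¬φ.
Apply to the existential statement.

forall m: ~(m > 7)


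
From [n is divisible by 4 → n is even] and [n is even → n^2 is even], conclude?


Hypothetical syllogism: from (P → Q) and (Q → R), infer (P → R).
Chain the two implications through the shared middle term 'n is even'.

n is divisible by 4 → n^2 is even


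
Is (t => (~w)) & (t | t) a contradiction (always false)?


Truth table over {t, w}:
t | w | φ
---------
False | False | False
True | False | True
False | True | False
True | True | False
Satisfying assignment at row 2: t=True, w=False gives True.

No, it is not a contradiction.


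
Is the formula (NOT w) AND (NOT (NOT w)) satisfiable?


Check all 2 assignments over {w}:
w | φ
-----
F | F
T | F
No assignment makes the formula true.

Unsatisfiable.


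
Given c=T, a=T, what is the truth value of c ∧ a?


Conjunction is true only when both operands are true.
Substitute: c=T, a=T.
T ∧ T evaluates to T.

T


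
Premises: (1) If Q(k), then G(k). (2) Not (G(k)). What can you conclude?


Modus tollens: from (P → Q) and ¬Q, infer ¬P.
Q = 'G(k)' is denied; since P → Q, P must also fail.

Not (Q(k)).


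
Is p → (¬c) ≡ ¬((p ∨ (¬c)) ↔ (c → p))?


Compare truth tables:
c | p | φ | ψ
-------------
F | F | T | F
T | F | T | F
F | T | T | F
T | T | F | F
They differ at row 1 (c=F, p=F): φ=T but ψ=F.

No, they are not logically equivalent.


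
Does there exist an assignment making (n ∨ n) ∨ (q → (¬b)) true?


Search for a satisfying assignment over {b, n, q}.
Try b=F, n=F, q=F: the formula evaluates to T.
A satisfying assignment exists.

Satisfiable.


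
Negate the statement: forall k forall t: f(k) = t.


Negation flips each quantifier (∀↔∃) and negates the inner predicate.
¬(forall k forall t: φ) = exists k exists t: ¬φ.

exists k exists t: ~(f(k) = t)


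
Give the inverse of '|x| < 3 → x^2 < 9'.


The inverse of (P → Q) is (¬P → ¬Q). It is equivalent to the converse, not to the original.
Here P = '|x| < 3' and Q = 'x^2 < 9'.

If not (|x| < 3), then not (x^2 < 9).


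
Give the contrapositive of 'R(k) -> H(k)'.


The contrapositive of (P → Q) is (¬Q → ¬P); it is logically equivalent to the original.
Here P = 'R(k)' and Q = 'H(k)'.

If not (H(k)), then not (R(k)).


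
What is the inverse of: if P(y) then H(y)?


The inverse of (P → Q) is (¬P → ¬Q). It is equivalent to the converse, not to the original.
Here P = 'P(y)' and Q = 'H(y)'.

If not (P(y)), then not (H(y)).


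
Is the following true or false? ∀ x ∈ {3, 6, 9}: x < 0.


Evaluate the predicate on each element: 3:F, 6:F, 9:F.
Counterexample x = 3 fails the predicate.

F


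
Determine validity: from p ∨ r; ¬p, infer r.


This matches the form of disjunctive syllogism: the conclusion follows in every model of the premises.

Valid.


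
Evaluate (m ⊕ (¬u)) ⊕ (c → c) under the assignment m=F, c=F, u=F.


Substitute m=F, c=F, u=F:
¬u = T
m ⊕ (¬u) = F ⊕ T = T
c → c = F → F = T
(m ⊕ (¬u)) ⊕ (c → c) = T ⊕ T = F

F


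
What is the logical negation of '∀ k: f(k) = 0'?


¬(∀ x: φ) = ∃ x: ¬φ, and ¬(∃ x: φ) = ∀ x: ¬φ.
Apply to the universal statement.

∃ k: ¬(f(k) = 0)


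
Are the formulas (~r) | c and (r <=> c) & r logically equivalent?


Compare truth tables:
c | r | φ | ψ
-------------
False | False | True | False
True | False | True | False
False | True | False | False
True | True | True | True
They differ at row 1 (c=False, r=False): φ=True but ψ=False.

No, they are not logically equivalent.


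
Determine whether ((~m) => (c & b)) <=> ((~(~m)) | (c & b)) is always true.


Build the truth table over {b, c, m}:
b | c | m | φ
-------------
False | False | False | True
True | False | False | True
False | True | False | True
True | True | False | True
False | False | True | True
True | False | True | True
False | True | True | True
True | True | True | True
Every row evaluates to true.

Yes, it is a tautology.


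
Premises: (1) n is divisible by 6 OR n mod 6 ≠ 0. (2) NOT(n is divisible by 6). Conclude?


Disjunctive syllogism: from (P ∨ Q) and ¬P, infer Q.
One disjunct, 'n is divisible by 6', is ruled out; the other must hold.

n mod 6 ≠ 0


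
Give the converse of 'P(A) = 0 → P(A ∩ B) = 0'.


The converse of (P → Q) is (Q → P). It is not in general equivalent to the original.
Here P = 'P(A) = 0' and Q = 'P(A ∩ B) = 0'.

If P(A ∩ B) = 0, then P(A) = 0.


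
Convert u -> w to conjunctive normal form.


Step 1: Rewrite u → w as ¬u ∨ w.

(NOT u) OR w


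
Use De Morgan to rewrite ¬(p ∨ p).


De Morgan: the negation of a disjunction is the conjunction of the negations.
Distribute ¬ across ∨, flipping it to ∧, and negate each literal.

(¬p) ∧ (¬p)


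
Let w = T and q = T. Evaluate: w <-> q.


Biconditional is true when both operands have the same truth value.
Substitute: w=T, q=T.
T <-> T evaluates to T.

T


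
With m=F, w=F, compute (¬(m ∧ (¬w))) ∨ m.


Substitute m=F, w=F:
¬w = T
m ∧ (¬w) = F ∧ T = F
¬(m ∧ (¬w)) = T
(¬(m ∧ (¬w))) ∨ m = T ∨ F = T

T


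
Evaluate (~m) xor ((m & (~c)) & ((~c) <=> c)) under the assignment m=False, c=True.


Substitute m=False, c=True:
~m = True
~c = False
m & (~c) = False & False = False
~c = False
(~c) <=> c = False <=> True = False
(m & (~c)) & ((~c) <=> c) = False & False = False
(~m) xor ((m & (~c)) & ((~c) <=> c)) = True xor False = True

True


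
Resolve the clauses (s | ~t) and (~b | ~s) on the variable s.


The clauses contain complementary literals s and ~s.
Resolution eliminates this pair and disjoins the remaining literals (merging duplicates).

(~t | ~b)


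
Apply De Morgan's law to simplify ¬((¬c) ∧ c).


De Morgan: the negation of a conjunction is the disjunction of the negations.
Distribute ¬ across ∧, flipping it to ∨, and negate each literal.

c ∨ (¬c)


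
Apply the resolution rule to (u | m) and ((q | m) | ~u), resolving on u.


The clauses contain complementary literals u and ~u.
Resolution eliminates this pair and disjoins the remaining literals (merging duplicates).

(m | q)


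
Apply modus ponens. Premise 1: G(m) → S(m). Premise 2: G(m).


Modus ponens: from (P → Q) and P, infer Q.
P = 'G(m)' is asserted, and P → Q holds, so Q follows.

S(m).


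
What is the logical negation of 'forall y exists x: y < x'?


Negation flips each quantifier (∀↔∃) and negates the inner predicate.
¬(forall y exists x: φ) = exists y forall x: ¬φ.

exists y forall x: ~(y < x)


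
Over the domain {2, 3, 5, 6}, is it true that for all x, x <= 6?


Evaluate the predicate on each element: 2:T, 3:T, 5:T, 6:T.
Every element satisfies the predicate.

T


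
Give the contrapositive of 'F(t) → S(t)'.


The contrapositive of (P → Q) is (¬Q → ¬P); it is logically equivalent to the original.
Here P = 'F(t)' and Q = 'S(t)'.

If not (S(t)), then not (F(t)).


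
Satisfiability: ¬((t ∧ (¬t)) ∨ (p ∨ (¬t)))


Search for a satisfying assignment over {p, t}.
Try p=F, t=T: the formula evaluates to T.
A satisfying assignment exists.

Satisfiable.


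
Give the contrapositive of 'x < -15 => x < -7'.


The contrapositive of (P → Q) is (¬Q → ¬P); it is logically equivalent to the original.
Here P = 'x < -15' and Q = 'x < -7'.

If not (x < -7), then not (x < -15).


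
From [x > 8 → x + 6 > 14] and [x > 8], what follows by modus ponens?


Modus ponens: from (P → Q) and P, infer Q.
P = 'x > 8' is asserted, and P → Q holds, so Q follows.

x + 6 > 14.


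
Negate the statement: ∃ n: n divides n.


¬(∀ x: φ) = ∃ x: ¬φ, and ¬(∃ x: φ) = ∀ x: ¬φ.
Apply to the existential statement.

∀ n: ¬(n divides n)


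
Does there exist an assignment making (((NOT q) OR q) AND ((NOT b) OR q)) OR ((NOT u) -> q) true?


Search for a satisfying assignment over {b, q, u}.
Try b=F, q=F, u=F: the formula evaluates to T.
A satisfying assignment exists.

Satisfiable.


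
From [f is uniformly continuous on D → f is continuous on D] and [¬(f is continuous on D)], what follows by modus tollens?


Modus tollens: from (P → Q) and ¬Q, infer ¬P.
Q = 'f is continuous on D' is denied; since P → Q, P must also fail.

Not (f is uniformly continuous on D).


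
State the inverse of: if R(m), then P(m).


The inverse of (P → Q) is (¬P → ¬Q). It is equivalent to the converse, not to the original.
Here P = 'R(m)' and Q = 'P(m)'.

If not (R(m)), then not (P(m)).


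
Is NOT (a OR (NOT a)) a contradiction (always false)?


Truth table over {a}:
a | φ
-----
F | F
T | F
Every row is false.

Yes, it is a contradiction.


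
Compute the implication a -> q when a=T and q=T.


Implication is false only when antecedent is true and consequent is false.
Substitute: a=T, q=T.
T -> T evaluates to T.

T


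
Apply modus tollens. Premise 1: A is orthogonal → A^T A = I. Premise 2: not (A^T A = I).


Modus tollens: from (P → Q) and ¬Q, infer ¬P.
Q = 'A^T A = I' is denied; since P → Q, P must also fail.

Not (A is orthogonal).


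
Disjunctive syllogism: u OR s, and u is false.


Disjunctive syllogism: from (P ∨ Q) and ¬P, infer Q.
One disjunct, 'u', is ruled out; the other must hold.

s


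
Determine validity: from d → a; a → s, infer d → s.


This matches the form of hypothetical syllogism: the conclusion follows in every model of the premises.

Valid.


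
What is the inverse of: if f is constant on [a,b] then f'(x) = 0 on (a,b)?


The inverse of (P → Q) is (¬P → ¬Q). It is equivalent to the converse, not to the original.
Here P = 'f is constant on [a,b]' and Q = 'f'(x) = 0 on (a,b)'.

If not (f is constant on [a,b]), then not (f'(x) = 0 on (a,b)).


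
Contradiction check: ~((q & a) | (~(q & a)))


Truth table over {a, q}:
a | q | φ
---------
False | False | False
True | False | False
False | True | False
True | True | False
Every row is false.

Yes, it is a contradiction.


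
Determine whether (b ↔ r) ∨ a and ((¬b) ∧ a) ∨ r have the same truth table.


Compare truth tables:
a | b | r | φ | ψ
-----------------
F | F | F | T | F
T | F | F | T | T
F | T | F | F | F
T | T | F | T | F
F | F | T | F | T
T | F | T | T | T
F | T | T | T | T
T | T | T | T | T
They differ at row 1 (a=F, b=F, r=F): φ=T but ψ=F.

No, they are not logically equivalent.


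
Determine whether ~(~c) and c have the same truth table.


Compare truth tables:
c | φ | ψ
---------
False | False | False
True | True | True
The columns φ and ψ agree on every row.

Yes, they are logically equivalent.


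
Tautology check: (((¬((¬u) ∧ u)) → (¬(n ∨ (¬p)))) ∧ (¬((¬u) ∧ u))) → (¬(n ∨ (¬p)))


Build the truth table over {n, p, u}:
n | p | u | φ
-------------
F | F | F | T
T | F | F | T
F | T | F | T
T | T | F | T
F | F | T | T
T | F | T | T
F | T | T | T
T | T | T | T
Every row evaluates to true.

Yes, it is a tautology.


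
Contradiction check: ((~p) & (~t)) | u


Truth table over {p, t, u}:
p | t | u | φ
-------------
False | False | False | True
True | False | False | False
False | True | False | False
True | True | False | False
False | False | True | True
True | False | True | True
False | True | True | True
True | True | True | True
Satisfying assignment at row 1: p=False, t=False, u=False gives True.

No, it is not a contradiction.


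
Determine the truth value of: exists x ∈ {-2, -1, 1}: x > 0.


Evaluate the predicate on each element: -2:False, -1:False, 1:True.
Witness x = 1 satisfies the predicate.

True


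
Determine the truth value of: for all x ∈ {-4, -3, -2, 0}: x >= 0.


Evaluate the predicate on each element: -4:F, -3:F, -2:F, 0:T.
Counterexample x = -4 fails the predicate.

F


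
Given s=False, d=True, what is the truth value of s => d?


Implication is false only when antecedent is true and consequent is false.
Substitute: s=False, d=True.
False => True evaluates to True.

True


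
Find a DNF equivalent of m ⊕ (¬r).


Step 1: m ⊕ (¬r) is true exactly when they disagree: (m ∧ ¬(¬r)) ∨ (¬m ∧ (¬r)).
Step 2: Eliminate any double negations (¬¬X = X).

(m ∧ r) ∨ ((¬m) ∧ (¬r))


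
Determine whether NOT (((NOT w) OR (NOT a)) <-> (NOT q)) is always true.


Build the truth table over {a, q, w}:
a | q | w | φ
-------------
F | F | F | F
T | F | F | F
F | T | F | T
T | T | F | T
F | F | T | F
T | F | T | T
F | T | T | T
T | T | T | F
Counterexample at row 1: with a=F, q=F, w=F, the formula is F.

No, it is not a tautology.


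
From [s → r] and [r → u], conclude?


Hypothetical syllogism: from (P → Q) and (Q → R), infer (P → R).
Chain the two implications through the shared middle term 'r'.

s → u


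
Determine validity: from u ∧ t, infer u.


This matches the form of conjunction elimination: the conclusion follows in every model of the premises.

Valid.


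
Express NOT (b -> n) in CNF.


Step 1: Rewrite b → n as ¬b ∨ n.
Step 2: Negate: ¬(¬b ∨ n) = b ∧ ¬n (De Morgan + double negation).

b AND (NOT n)


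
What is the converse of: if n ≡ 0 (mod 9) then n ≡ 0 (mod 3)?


The converse of (P → Q) is (Q → P). It is not in general equivalent to the original.
Here P = 'n ≡ 0 (mod 9)' and Q = 'n ≡ 0 (mod 3)'.

If n ≡ 0 (mod 3), then n ≡ 0 (mod 9).


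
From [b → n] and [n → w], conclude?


Hypothetical syllogism: from (P → Q) and (Q → R), infer (P → R).
Chain the two implications through the shared middle term 'n'.

b → w


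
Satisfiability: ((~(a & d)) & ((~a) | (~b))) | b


Search for a satisfying assignment over {a, b, d}.
Try a=False, b=False, d=False: the formula evaluates to True.
A satisfying assignment exists.

Satisfiable.


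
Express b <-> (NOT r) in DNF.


Step 1: b ↔ (¬r) is true exactly when both agree: (b ∧ (¬r)) ∨ (¬b ∧ ¬(¬r)).
Step 2: Eliminate any double negations (¬¬X = X).

(b AND (NOT r)) OR ((NOT b) AND r)


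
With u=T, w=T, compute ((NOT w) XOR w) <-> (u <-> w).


Substitute u=T, w=T:
NOT w = F
(NOT w) XOR w = F XOR T = T
u <-> w = T <-> T = T
((NOT w) XOR w) <-> (u <-> w) = T <-> T = T

T


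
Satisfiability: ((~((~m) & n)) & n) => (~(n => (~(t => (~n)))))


Search for a satisfying assignment over {m, n, t}.
Try m=False, n=False, t=False: the formula evaluates to True.
A satisfying assignment exists.

Satisfiable.


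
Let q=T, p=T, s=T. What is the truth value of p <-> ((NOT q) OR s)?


Substitute q=T, p=T, s=T:
NOT q = F
(NOT q) OR s = F OR T = T
p <-> ((NOT q) OR s) = T <-> T = T

T


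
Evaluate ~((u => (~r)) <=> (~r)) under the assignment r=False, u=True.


Substitute r=False, u=True:
~r = True
u => (~r) = True => True = True
~r = True
(u => (~r)) <=> (~r) = True <=> True = True
~((u => (~r)) <=> (~r)) = False

False


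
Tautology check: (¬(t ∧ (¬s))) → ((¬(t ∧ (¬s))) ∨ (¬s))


Build the truth table over {s, t}:
s | t | φ
---------
F | F | T
T | F | T
F | T | T
T | T | T
Every row evaluates to true.

Yes, it is a tautology.


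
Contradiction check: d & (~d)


Truth table over {d}:
d | φ
-----
False | False
True | False
Every row is false.

Yes, it is a contradiction.


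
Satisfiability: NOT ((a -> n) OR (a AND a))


Check all 4 assignments over {a, n}:
a | n | φ
---------
F | F | F
T | F | F
F | T | F
T | T | F
No assignment makes the formula true.

Unsatisfiable.


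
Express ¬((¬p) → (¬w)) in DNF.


Step 1: Rewrite implication then negate: ¬(¬(¬p) ∨ (¬w)) = (¬p) ∧ ¬(¬w).
Step 2: Eliminate any double negations (¬¬X = X).

(¬p) ∧ w


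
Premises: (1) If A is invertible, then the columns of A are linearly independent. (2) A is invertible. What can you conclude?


Modus ponens: from (P → Q) and P, infer Q.
P = 'A is invertible' is asserted, and P → Q holds, so Q follows.

the columns of A are linearly independent.


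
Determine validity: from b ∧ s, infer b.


This matches the form of conjunction elimination: the conclusion follows in every model of the premises.

Valid.


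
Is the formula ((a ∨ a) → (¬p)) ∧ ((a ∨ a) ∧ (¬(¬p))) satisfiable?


Check all 4 assignments over {a, p}:
a | p | φ
---------
F | F | F
T | F | F
F | T | F
T | T | F
No assignment makes the formula true.

Unsatisfiable.
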